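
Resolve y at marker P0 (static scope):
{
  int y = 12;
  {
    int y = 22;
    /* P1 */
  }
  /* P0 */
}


y declared in the same block as P0
y = 12


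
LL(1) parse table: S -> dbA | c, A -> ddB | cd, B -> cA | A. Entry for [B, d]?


For [B, d]: 'd' ∈ FIRST(A)
Entry: B -> A


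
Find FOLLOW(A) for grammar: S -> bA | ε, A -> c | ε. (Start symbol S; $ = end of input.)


$ ∈ FOLLOW(S). For each A -> αBβ: add FIRST(β)\{ε} to FOLLOW(B); if β nullable, add FOLLOW(A).
FOLLOW(A) = {$}


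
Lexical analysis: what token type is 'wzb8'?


Pattern: letter/underscore followed by alphanumerics, not a keyword
Type: IDENTIFIER


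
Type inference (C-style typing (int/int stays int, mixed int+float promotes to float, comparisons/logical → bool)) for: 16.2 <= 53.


Operand types: float <= int
Rule: comparison yields bool
Result type: bool


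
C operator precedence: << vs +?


'+' is additive (level 9); '<<' is shift (level 8)
Higher level binds tighter
'+' has higher precedence than '<<'


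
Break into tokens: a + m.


Scan left to right, longest-match per lexeme
Tokens: ID(a), OP(+), ID(m)


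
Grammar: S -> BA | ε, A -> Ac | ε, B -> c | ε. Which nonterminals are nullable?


A nonterminal is nullable iff some alternative derives ε (directly, or every symbol in it is nullable)
Nullable: {A, B, S}


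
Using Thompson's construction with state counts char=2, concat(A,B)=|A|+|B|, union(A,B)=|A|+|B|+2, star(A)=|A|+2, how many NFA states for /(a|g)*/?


Syntax tree has 2 char leaf(s), 1 union(s), 1 star(s)
chars contribute 2×2 = 4; each union adds +2; each star adds +2
Total: 4 + 2 + 2 = 8 states


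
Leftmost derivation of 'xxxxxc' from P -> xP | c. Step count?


Derivation: P => xP => xxP => xxxP => xxxxP => xxxxxP => xxxxxc
Steps: 6


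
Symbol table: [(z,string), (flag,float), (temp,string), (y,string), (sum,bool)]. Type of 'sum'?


Lookup 'sum' → type bool


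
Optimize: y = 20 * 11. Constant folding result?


20 * 11 = 220 at compile time
Optimized: y = 220


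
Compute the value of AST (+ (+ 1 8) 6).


Evaluate inner: (+ 1 8) = 9
Evaluate root: (+ 9 6) = 15
Result: 15


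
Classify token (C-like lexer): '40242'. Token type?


Pattern: digits only
Type: INTEGER_LITERAL


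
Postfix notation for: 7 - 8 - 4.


Left to right (same or higher precedence on left)
Postfix: 7 8 - 4 -


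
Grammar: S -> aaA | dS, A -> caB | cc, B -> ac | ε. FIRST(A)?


Per alternative of A: FIRST(caB) = {c}; FIRST(cc) = {c}
FIRST(A) = {c}


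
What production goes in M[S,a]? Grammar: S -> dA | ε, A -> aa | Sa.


For [S, a]: ε is nullable and 'a' ∈ FOLLOW(S)
Entry: S -> ε


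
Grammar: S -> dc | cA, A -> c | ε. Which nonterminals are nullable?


A nonterminal is nullable iff some alternative derives ε (directly, or every symbol in it is nullable)
Nullable: {A}


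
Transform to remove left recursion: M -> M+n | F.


Left-recursive alternatives: M+n; non-recursive: F
Introduce M': M -> FM', M' -> +nM' | ε


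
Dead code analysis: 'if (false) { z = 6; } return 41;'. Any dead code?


condition is constant false, so the whole block is unreachable
Dead: 'if (false) { z = 6; }'


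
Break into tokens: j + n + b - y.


Scan left to right, longest-match per lexeme
Tokens: ID(j), OP(+), ID(n), OP(+), ID(b), OP(-), ID(y)


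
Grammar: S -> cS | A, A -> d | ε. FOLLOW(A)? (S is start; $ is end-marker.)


$ ∈ FOLLOW(S). For each A -> αBβ: add FIRST(β)\{ε} to FOLLOW(B); if β nullable, add FOLLOW(A).
FOLLOW(A) = {$}


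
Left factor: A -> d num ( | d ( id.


Common prefix: 'd'
Factored: A -> d A', A' -> num ( | ( id


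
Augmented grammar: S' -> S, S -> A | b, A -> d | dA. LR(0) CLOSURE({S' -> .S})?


Start: S' -> .S
For each item with dot before a nonterminal B, add B -> .γ for every B-production
Closure: [S' -> .S, S -> .A, S -> .b, A -> .d, A -> .dA]


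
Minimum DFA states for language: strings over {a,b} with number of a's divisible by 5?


Track (count of a) mod 5: states 0..4, accept at 0
Minimal DFA: 5 states


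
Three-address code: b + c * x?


Break into single-operator statements:
t1 = c * x
t2 = b + t1


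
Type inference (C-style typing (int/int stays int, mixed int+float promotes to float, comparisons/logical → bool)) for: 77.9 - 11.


Operand types: float - int
Rule: mixed int/float promotes to float; int/int stays int
Result type: float


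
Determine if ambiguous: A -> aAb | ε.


balanced a^n…b^n: each string has a unique parse
Unambiguous


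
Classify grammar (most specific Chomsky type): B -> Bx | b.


Left-linear: every RHS is a terminal or one nonterminal followed by a terminal
Classification: Type 3 (Regular)


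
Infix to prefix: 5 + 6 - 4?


left-to-right (same/higher precedence on left): tree is (- (+ 5 6) 4)
Prefix: - + 5 6 4


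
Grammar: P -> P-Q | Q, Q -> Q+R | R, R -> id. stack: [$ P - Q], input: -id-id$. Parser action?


handle 'P-Q' on top; lookahead ∈ FOLLOW(P) = {-, $}
Action: reduce (P -> P-Q)


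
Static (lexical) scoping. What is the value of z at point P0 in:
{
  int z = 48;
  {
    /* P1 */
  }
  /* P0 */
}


z declared in the same block as P0
z = 48


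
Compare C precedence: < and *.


'*' is multiplicative (level 10); '<' is relational (level 7)
Higher level binds tighter
'*' has higher precedence than '<'


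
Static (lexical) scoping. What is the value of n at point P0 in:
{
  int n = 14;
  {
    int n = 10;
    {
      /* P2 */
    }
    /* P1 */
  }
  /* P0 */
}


n declared in the same block as P0
n = 14


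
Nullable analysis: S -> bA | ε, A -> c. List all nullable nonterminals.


A nonterminal is nullable iff some alternative derives ε (directly, or every symbol in it is nullable)
Nullable: {S}


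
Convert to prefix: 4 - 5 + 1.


left-to-right (same/higher precedence on left): tree is (+ (- 4 5) 1)
Prefix: + - 4 5 1


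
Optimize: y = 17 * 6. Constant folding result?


17 * 6 = 102 at compile time
Optimized: y = 102


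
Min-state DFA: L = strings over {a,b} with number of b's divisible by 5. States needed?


Track (count of b) mod 5: states 0..4, accept at 0
Minimal DFA: 5 states


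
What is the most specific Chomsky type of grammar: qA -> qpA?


LHS has context (more than one symbol) and |LHS| ≤ |RHS|
Classification: Type 1 (Context-Sensitive)


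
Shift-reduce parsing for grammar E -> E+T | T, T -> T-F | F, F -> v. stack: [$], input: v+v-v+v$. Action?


no handle on stack; shift 'v'
Action: shift


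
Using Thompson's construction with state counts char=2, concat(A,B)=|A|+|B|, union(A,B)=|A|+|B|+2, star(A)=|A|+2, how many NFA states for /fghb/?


Syntax tree has 4 char leaf(s), 0 union(s), 0 star(s)
chars contribute 4×2 = 8; each union adds +2; each star adds +2
Total: 8 + 0 + 0 = 8 states


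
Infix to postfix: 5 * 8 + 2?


Left to right (same or higher precedence on left)
Postfix: 5 8 * 2 +


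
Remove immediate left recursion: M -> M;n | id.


Left-recursive alternatives: M;n; non-recursive: id
Introduce M': M -> idM', M' -> ;nM' | ε


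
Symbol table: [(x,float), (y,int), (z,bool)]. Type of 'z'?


Lookup 'z' → type bool


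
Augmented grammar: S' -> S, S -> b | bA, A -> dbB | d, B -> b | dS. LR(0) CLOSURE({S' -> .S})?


Start: S' -> .S
For each item with dot before a nonterminal B, add B -> .γ for every B-production
Closure: [S' -> .S, S -> .b, S -> .bA]


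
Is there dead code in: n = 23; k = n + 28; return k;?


n is read by k's definition; k is returned
No dead code


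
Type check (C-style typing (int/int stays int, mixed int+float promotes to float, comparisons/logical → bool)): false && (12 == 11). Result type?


Operand types: bool && bool
Rule: logical operators take bool operands and yield bool
Result type: bool


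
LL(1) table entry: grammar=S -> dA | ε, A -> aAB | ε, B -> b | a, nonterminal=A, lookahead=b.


For [A, b]: ε is nullable and 'b' ∈ FOLLOW(A)
Entry: A -> ε


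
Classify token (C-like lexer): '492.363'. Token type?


Pattern: digits with a decimal point
Type: FLOAT_LITERAL


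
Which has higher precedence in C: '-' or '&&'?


'-' is additive (level 9); '&&' is logical AND (level 2)
Higher level binds tighter
'-' has higher precedence than '&&'


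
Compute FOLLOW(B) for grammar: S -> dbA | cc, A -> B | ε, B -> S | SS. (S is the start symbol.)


$ ∈ FOLLOW(S). For each A -> αBβ: add FIRST(β)\{ε} to FOLLOW(B); if β nullable, add FOLLOW(A).
FOLLOW(B) = {$, c, d}


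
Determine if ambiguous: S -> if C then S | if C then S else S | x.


dangling else: 'if C then if C then x else x' parses two ways
Ambiguous


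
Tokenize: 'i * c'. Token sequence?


Scan left to right, longest-match per lexeme
Tokens: ID(i), OP(*), ID(c)


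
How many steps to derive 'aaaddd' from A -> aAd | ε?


Derivation: A => aAd => aaAdd => aaaAddd => aaaddd
Steps: 4


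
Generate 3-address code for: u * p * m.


Break into single-operator statements:
t1 = u * p
t2 = t1 * m


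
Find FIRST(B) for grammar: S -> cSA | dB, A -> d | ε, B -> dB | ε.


Per alternative of B: FIRST(dB) = {d}; FIRST(ε) = {ε}
FIRST(B) = {d, ε}


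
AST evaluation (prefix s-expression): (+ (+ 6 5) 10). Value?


Evaluate inner: (+ 6 5) = 11
Evaluate root: (+ 11 10) = 21
Result: 21


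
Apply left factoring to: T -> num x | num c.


Common prefix: 'num'
Factored: T -> num T', T' -> x | c


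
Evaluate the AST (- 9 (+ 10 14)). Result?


Evaluate inner: (+ 10 14) = 24
Evaluate root: (- 9 24) = -15
Result: -15


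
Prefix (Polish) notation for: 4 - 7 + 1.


left-to-right (same/higher precedence on left): tree is (+ (- 4 7) 1)
Prefix: + - 4 7 1


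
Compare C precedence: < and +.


'+' is additive (level 9); '<' is relational (level 7)
Higher level binds tighter
'+' has higher precedence than '<'


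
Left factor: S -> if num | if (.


Common prefix: 'if'
Factored: S -> if S', S' -> num | (


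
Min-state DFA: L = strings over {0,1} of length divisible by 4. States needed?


Track length mod 4: states 0..3, accept at 0
Minimal DFA: 4 states


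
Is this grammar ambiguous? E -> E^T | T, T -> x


precedence layered via separate nonterminal T: deterministic
Unambiguous


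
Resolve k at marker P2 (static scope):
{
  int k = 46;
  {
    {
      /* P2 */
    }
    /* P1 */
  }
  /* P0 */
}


P2's block does not declare k; resolves to the enclosing declaration at depth 0
k = 46


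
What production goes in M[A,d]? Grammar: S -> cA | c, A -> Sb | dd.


For [A, d]: 'd' ∈ FIRST(dd)
Entry: A -> dd


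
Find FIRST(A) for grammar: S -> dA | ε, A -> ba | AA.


Per alternative of A: FIRST(ba) = {b}; FIRST(AA) = {b}
FIRST(A) = {b}


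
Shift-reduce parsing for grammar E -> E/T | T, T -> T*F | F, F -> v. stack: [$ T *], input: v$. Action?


no handle; shift 'v'
Action: shift


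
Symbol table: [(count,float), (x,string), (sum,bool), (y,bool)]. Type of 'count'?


Lookup 'count' → type float


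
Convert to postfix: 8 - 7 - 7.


Left to right (same or higher precedence on left)
Postfix: 8 7 - 7 -


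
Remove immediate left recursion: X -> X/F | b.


Left-recursive alternatives: X/F; non-recursive: b
Introduce X': X -> bX', X' -> /FX' | ε


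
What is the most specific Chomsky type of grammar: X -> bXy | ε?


Single nonterminal LHS, but b^n y^n is not regular
Classification: Type 2 (Context-Free)


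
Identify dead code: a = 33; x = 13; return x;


a is assigned but never read
Dead: 'a = 33'


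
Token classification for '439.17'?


Pattern: digits with a decimal point
Type: FLOAT_LITERAL


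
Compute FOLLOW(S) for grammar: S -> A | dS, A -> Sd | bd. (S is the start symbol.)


$ ∈ FOLLOW(S). For each A -> αBβ: add FIRST(β)\{ε} to FOLLOW(B); if β nullable, add FOLLOW(A).
FOLLOW(S) = {$, d}


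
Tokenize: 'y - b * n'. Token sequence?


Scan left to right, longest-match per lexeme
Tokens: ID(y), OP(-), ID(b), OP(*), ID(n)


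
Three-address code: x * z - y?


Break into single-operator statements:
t1 = x * z
t2 = t1 - y


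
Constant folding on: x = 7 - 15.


7 - 15 = -8 at compile time
Optimized: x = -8


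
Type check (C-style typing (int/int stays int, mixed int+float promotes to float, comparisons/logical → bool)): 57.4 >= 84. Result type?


Operand types: float >= int
Rule: comparison yields bool
Result type: bool


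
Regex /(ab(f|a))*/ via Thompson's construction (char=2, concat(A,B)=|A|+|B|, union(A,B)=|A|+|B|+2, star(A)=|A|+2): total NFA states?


Syntax tree has 4 char leaf(s), 1 union(s), 1 star(s)
chars contribute 4×2 = 8; each union adds +2; each star adds +2
Total: 8 + 2 + 2 = 12 states


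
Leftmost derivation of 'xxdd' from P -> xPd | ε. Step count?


Derivation: P => xPd => xxPdd => xxdd
Steps: 3


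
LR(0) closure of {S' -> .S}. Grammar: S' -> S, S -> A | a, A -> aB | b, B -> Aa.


Start: S' -> .S
For each item with dot before a nonterminal B, add B -> .γ for every B-production
Closure: [S' -> .S, S -> .A, S -> .a, A -> .aB, A -> .b]


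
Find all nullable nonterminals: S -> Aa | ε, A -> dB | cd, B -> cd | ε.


A nonterminal is nullable iff some alternative derives ε (directly, or every symbol in it is nullable)
Nullable: {B, S}


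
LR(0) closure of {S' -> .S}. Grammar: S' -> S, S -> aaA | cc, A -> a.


Start: S' -> .S
For each item with dot before a nonterminal B, add B -> .γ for every B-production
Closure: [S' -> .S, S -> .aaA, S -> .cc]


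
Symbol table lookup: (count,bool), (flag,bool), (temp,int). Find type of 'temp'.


Lookup 'temp' → type int


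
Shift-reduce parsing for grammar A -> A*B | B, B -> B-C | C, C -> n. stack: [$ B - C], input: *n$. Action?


handle 'B-C' on top
Action: reduce (B -> B-C)


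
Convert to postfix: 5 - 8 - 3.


Left to right (same or higher precedence on left)
Postfix: 5 8 - 3 -


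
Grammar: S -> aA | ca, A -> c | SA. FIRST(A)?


Per alternative of A: FIRST(c) = {c}; FIRST(SA) = {a, c}
FIRST(A) = {a, c}


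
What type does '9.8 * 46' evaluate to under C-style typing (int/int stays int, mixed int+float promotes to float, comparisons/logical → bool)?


Operand types: float * int
Rule: mixed int/float promotes to float; int/int stays int
Result type: float


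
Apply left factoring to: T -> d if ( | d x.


Common prefix: 'd'
Factored: T -> d T', T' -> if ( | x


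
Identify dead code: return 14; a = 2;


statement follows a return and is unreachable
Dead: 'a = 2'


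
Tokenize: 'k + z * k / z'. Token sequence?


Scan left to right, longest-match per lexeme
Tokens: ID(k), OP(+), ID(z), OP(*), ID(k), OP(/), ID(z)


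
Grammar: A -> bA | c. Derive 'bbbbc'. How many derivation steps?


Derivation: A => bA => bbA => bbbA => bbbbA => bbbbc
Steps: 5


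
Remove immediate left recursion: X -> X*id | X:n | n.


Left-recursive alternatives: X*id, X:n; non-recursive: n
Introduce X': X -> nX', X' -> *idX' | :nX' | ε


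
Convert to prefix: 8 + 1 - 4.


left-to-right (same/higher precedence on left): tree is (- (+ 8 1) 4)
Prefix: - + 8 1 4


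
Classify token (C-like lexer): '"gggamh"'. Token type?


Pattern: double-quoted sequence
Type: STRING_LITERAL


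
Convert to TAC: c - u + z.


Break into single-operator statements:
t1 = c - u
t2 = t1 + z


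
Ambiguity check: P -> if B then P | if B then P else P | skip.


dangling else: 'if B then if B then skip else skip' parses two ways
Ambiguous


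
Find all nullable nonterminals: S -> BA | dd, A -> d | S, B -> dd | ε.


A nonterminal is nullable iff some alternative derives ε (directly, or every symbol in it is nullable)
Nullable: {B}


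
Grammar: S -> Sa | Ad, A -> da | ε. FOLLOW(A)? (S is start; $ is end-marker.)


$ ∈ FOLLOW(S). For each A -> αBβ: add FIRST(β)\{ε} to FOLLOW(B); if β nullable, add FOLLOW(A).
FOLLOW(A) = {d}


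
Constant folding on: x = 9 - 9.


9 - 9 = 0 at compile time
Optimized: x = 0


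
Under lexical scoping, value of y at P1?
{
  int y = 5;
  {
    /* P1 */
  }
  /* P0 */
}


P1's block does not declare y; resolves to the enclosing declaration at depth 0
y = 5


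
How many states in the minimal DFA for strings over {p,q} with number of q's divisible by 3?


Track (count of q) mod 3: states 0..2, accept at 0
Minimal DFA: 3 states


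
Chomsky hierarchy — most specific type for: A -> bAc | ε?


Single nonterminal LHS, but b^n c^n is not regular
Classification: Type 2 (Context-Free)


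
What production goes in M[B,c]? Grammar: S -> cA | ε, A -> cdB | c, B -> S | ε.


For [B, c]: 'c' ∈ FIRST(S)
Entry: B -> S


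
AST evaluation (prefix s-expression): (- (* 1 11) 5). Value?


Evaluate inner: (* 1 11) = 11
Evaluate root: (- 11 5) = 6
Result: 6


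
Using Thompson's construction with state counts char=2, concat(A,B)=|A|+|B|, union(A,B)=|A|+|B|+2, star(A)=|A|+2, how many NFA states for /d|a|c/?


Syntax tree has 3 char leaf(s), 2 union(s), 0 star(s)
chars contribute 3×2 = 6; each union adds +2; each star adds +2
Total: 6 + 4 + 0 = 10 states


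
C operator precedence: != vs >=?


'>=' is relational (level 7); '!=' is equality (level 6)
Higher level binds tighter
'>=' has higher precedence than '!='


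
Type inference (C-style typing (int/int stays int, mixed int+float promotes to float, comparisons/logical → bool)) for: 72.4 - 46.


Operand types: float - int
Rule: mixed int/float promotes to float; int/int stays int
Result type: float


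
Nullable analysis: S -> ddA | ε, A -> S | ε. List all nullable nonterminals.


A nonterminal is nullable iff some alternative derives ε (directly, or every symbol in it is nullable)
Nullable: {A, S}


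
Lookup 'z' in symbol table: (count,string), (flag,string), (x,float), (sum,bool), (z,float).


Lookup 'z' → type float


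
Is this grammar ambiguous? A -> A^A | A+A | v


'v^v+v' has two parse trees (no precedence encoded between ^ and +)
Ambiguous


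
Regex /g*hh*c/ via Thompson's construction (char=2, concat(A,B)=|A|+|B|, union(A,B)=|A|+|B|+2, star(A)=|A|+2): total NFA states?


Syntax tree has 4 char leaf(s), 0 union(s), 2 star(s)
chars contribute 4×2 = 8; each union adds +2; each star adds +2
Total: 8 + 0 + 4 = 12 states


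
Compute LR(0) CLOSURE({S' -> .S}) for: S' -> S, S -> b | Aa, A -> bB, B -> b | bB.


Start: S' -> .S
For each item with dot before a nonterminal B, add B -> .γ for every B-production
Closure: [S' -> .S, S -> .b, S -> .Aa, A -> .bB]


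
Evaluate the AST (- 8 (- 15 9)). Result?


Evaluate inner: (- 15 9) = 6
Evaluate root: (- 8 6) = 2
Result: 2


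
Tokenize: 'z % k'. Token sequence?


Scan left to right, longest-match per lexeme
Tokens: ID(z), OP(%), ID(k)


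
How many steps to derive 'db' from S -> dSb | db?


Derivation: S => db
Steps: 1


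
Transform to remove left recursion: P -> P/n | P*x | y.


Left-recursive alternatives: P/n, P*x; non-recursive: y
Introduce P': P -> yP', P' -> /nP' | *xP' | ε


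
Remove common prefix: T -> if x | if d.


Common prefix: 'if'
Factored: T -> if T', T' -> x | d


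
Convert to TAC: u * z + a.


Break into single-operator statements:
t1 = u * z
t2 = t1 + a


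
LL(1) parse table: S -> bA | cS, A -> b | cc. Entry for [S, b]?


For [S, b]: 'b' ∈ FIRST(bA)
Entry: S -> bA


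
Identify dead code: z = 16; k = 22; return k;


z is assigned but never read
Dead: 'z = 16'


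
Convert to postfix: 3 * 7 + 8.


Left to right (same or higher precedence on left)
Postfix: 3 7 * 8 +


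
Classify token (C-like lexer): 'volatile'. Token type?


Pattern: reserved word
Type: KEYWORD


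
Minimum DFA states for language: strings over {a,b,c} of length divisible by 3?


Track length mod 3: states 0..2, accept at 0
Minimal DFA: 3 states


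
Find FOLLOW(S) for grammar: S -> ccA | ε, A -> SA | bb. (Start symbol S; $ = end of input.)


$ ∈ FOLLOW(S). For each A -> αBβ: add FIRST(β)\{ε} to FOLLOW(B); if β nullable, add FOLLOW(A).
FOLLOW(S) = {$, b, c}


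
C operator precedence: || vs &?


'&' is bitwise AND (level 5); '||' is logical OR (level 1)
Higher level binds tighter
'&' has higher precedence than '||'


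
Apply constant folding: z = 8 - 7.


8 - 7 = 1 at compile time
Optimized: z = 1


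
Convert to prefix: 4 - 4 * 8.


'*' binds tighter: tree is (- 4 (* 4 8))
Prefix: - 4 * 4 8


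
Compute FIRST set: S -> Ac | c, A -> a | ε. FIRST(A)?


Per alternative of A: FIRST(a) = {a}; FIRST(ε) = {ε}
FIRST(A) = {a, ε}


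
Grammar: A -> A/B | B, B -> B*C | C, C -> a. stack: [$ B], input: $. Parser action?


lookahead ∉ {*} so B won't extend; reduce A -> B
Action: reduce (A -> B)


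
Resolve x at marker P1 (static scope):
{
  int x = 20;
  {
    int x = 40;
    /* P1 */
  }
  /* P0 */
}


x declared in the same block as P1
x = 40


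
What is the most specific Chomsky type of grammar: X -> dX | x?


Right-linear: every RHS is a terminal or a terminal followed by one nonterminal
Classification: Type 3 (Regular)


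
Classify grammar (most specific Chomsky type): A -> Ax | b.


Left-linear: every RHS is a terminal or one nonterminal followed by a terminal
Classification: Type 3 (Regular)


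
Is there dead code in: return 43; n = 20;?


statement follows a return and is unreachable
Dead: 'n = 20'


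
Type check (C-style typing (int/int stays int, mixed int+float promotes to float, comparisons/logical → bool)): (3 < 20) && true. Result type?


Operand types: bool && bool
Rule: logical operators take bool operands and yield bool
Result type: bool


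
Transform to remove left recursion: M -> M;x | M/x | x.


Left-recursive alternatives: M;x, M/x; non-recursive: x
Introduce M': M -> xM', M' -> ;xM' | /xM' | ε


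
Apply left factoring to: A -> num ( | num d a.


Common prefix: 'num'
Factored: A -> num A', A' -> ( | d a


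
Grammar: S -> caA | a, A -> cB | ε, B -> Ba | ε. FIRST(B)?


Per alternative of B: FIRST(Ba) = {a}; FIRST(ε) = {ε}
FIRST(B) = {a, ε}


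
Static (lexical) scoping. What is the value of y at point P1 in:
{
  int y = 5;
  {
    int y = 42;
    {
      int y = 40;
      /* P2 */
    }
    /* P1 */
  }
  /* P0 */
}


y declared in the same block as P1
y = 42


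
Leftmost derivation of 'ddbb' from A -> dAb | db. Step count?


Derivation: A => dAb => ddbb
Steps: 2


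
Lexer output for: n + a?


Scan left to right, longest-match per lexeme
Tokens: ID(n), OP(+), ID(a)


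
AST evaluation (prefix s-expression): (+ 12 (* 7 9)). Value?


Evaluate inner: (* 7 9) = 63
Evaluate root: (+ 12 63) = 75
Result: 75


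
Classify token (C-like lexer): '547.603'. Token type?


Pattern: digits with a decimal point
Type: FLOAT_LITERAL


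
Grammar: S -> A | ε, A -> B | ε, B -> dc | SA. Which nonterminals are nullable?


A nonterminal is nullable iff some alternative derives ε (directly, or every symbol in it is nullable)
Nullable: {A, B, S}


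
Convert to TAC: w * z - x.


Break into single-operator statements:
t1 = w * z
t2 = t1 - x


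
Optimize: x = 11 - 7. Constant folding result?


11 - 7 = 4 at compile time
Optimized: x = 4


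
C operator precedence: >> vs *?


'*' is multiplicative (level 10); '>>' is shift (level 8)
Higher level binds tighter
'*' has higher precedence than '>>'


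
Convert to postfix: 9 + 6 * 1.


* has higher precedence, evaluate 6*1 first
Postfix: 9 6 1 * +


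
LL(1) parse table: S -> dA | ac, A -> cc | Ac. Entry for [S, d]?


For [S, d]: 'd' ∈ FIRST(dA)
Entry: S -> dA


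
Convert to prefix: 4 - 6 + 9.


left-to-right (same/higher precedence on left): tree is (+ (- 4 6) 9)
Prefix: + - 4 6 9


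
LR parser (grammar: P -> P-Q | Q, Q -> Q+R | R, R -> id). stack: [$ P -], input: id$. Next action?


no handle ('P-' is not any RHS); shift 'id'
Action: shift


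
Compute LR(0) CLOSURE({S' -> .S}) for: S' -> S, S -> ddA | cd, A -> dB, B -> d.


Start: S' -> .S
For each item with dot before a nonterminal B, add B -> .γ for every B-production
Closure: [S' -> .S, S -> .ddA, S -> .cd]


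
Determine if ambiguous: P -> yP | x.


right-linear, alternatives start with distinct terminals 'y' vs 'x': unique leftmost derivation
Unambiguous


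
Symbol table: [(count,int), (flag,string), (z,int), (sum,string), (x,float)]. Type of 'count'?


Lookup 'count' → type int


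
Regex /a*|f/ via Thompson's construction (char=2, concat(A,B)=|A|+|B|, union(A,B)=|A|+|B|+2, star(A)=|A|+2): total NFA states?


Syntax tree has 2 char leaf(s), 1 union(s), 1 star(s)
chars contribute 2×2 = 4; each union adds +2; each star adds +2
Total: 4 + 2 + 2 = 8 states


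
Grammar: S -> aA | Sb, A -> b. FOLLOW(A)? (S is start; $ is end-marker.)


$ ∈ FOLLOW(S). For each A -> αBβ: add FIRST(β)\{ε} to FOLLOW(B); if β nullable, add FOLLOW(A).
FOLLOW(A) = {$, b}


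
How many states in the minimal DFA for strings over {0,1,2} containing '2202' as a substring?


KMP-style automaton: 4 progress states + 1 absorbing accept = 5
Minimal DFA: 5 states


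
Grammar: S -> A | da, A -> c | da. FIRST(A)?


Per alternative of A: FIRST(c) = {c}; FIRST(da) = {d}
FIRST(A) = {c, d}


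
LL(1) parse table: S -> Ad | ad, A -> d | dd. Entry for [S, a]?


For [S, a]: 'a' ∈ FIRST(ad)
Entry: S -> ad


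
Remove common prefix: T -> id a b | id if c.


Common prefix: 'id'
Factored: T -> id T', T' -> a b | if c


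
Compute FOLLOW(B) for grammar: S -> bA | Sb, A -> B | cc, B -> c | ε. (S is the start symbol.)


$ ∈ FOLLOW(S). For each A -> αBβ: add FIRST(β)\{ε} to FOLLOW(B); if β nullable, add FOLLOW(A).
FOLLOW(B) = {$, b}


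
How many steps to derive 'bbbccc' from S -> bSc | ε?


Derivation: S => bSc => bbScc => bbbSccc => bbbccc
Steps: 4


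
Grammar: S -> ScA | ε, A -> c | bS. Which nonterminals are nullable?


A nonterminal is nullable iff some alternative derives ε (directly, or every symbol in it is nullable)
Nullable: {S}


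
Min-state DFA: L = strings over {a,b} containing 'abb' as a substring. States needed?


KMP-style automaton: 3 progress states + 1 absorbing accept = 4
Minimal DFA: 4 states


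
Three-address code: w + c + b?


Break into single-operator statements:
t1 = w + c
t2 = t1 + b


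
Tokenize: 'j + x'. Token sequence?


Scan left to right, longest-match per lexeme
Tokens: ID(j), OP(+), ID(x)


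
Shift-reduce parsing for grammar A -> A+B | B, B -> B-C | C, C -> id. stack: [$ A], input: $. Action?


start symbol A on stack, input exhausted
Action: accept


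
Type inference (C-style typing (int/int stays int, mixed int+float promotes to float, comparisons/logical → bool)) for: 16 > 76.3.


Operand types: int > float
Rule: comparison yields bool
Result type: bool


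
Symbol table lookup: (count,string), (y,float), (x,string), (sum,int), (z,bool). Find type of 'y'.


Lookup 'y' → type float


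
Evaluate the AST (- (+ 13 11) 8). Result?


Evaluate inner: (+ 13 11) = 24
Evaluate root: (- 24 8) = 16
Result: 16


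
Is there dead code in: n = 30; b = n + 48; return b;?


n is read by b's definition; b is returned
No dead code


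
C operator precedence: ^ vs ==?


'==' is equality (level 6); '^' is bitwise XOR (level 4)
Higher level binds tighter
'==' has higher precedence than '^'


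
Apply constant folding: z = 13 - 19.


13 - 19 = -6 at compile time
Optimized: z = -6


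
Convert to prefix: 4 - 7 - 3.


left-to-right (same/higher precedence on left): tree is (- (- 4 7) 3)
Prefix: - - 4 7 3


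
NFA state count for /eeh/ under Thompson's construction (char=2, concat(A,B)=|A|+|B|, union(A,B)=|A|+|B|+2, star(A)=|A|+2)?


Syntax tree has 3 char leaf(s), 0 union(s), 0 star(s)
chars contribute 3×2 = 6; each union adds +2; each star adds +2
Total: 6 + 0 + 0 = 6 states


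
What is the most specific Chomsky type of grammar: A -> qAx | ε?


Single nonterminal LHS, but q^n x^n is not regular
Classification: Type 2 (Context-Free)


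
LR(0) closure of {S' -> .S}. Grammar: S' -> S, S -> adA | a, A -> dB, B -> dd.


Start: S' -> .S
For each item with dot before a nonterminal B, add B -> .γ for every B-production
Closure: [S' -> .S, S -> .adA, S -> .a]


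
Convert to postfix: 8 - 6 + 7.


Left to right (same or higher precedence on left)
Postfix: 8 6 - 7 +


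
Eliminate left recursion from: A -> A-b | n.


Left-recursive alternatives: A-b; non-recursive: n
Introduce A': A -> nA', A' -> -bA' | ε


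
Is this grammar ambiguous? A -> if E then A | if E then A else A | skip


dangling else: 'if E then if E then skip else skip' parses two ways
Ambiguous


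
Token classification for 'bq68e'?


Pattern: letter/underscore followed by alphanumerics, not a keyword
Type: IDENTIFIER


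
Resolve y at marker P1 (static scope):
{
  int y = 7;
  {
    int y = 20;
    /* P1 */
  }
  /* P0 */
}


y declared in the same block as P1
y = 20


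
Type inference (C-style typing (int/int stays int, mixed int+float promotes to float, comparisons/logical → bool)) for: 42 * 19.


Operand types: int * int
Rule: mixed int/float promotes to float; int/int stays int
Result type: int


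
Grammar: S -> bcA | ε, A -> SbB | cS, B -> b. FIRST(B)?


Per alternative of B: FIRST(b) = {b}
FIRST(B) = {b}


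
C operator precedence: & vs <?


'<' is relational (level 7); '&' is bitwise AND (level 5)
Higher level binds tighter
'<' has higher precedence than '&'


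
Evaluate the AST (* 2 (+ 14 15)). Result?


Evaluate inner: (+ 14 15) = 29
Evaluate root: (* 2 29) = 58
Result: 58


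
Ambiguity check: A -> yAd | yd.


balanced y^n…d^n: each string has a unique parse
Unambiguous


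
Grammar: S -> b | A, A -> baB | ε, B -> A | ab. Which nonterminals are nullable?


A nonterminal is nullable iff some alternative derives ε (directly, or every symbol in it is nullable)
Nullable: {A, B, S}


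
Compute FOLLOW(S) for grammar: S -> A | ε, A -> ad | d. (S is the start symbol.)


$ ∈ FOLLOW(S). For each A -> αBβ: add FIRST(β)\{ε} to FOLLOW(B); if β nullable, add FOLLOW(A).
FOLLOW(S) = {$}


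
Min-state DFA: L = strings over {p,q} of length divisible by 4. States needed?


Track length mod 4: states 0..3, accept at 0
Minimal DFA: 4 states


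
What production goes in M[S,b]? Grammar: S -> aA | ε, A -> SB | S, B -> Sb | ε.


For [S, b]: ε is nullable and 'b' ∈ FOLLOW(S)
Entry: S -> ε


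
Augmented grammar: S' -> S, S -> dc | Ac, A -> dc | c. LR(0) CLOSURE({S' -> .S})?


Start: S' -> .S
For each item with dot before a nonterminal B, add B -> .γ for every B-production
Closure: [S' -> .S, S -> .dc, S -> .Ac, A -> .dc, A -> .c]


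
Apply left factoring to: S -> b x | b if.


Common prefix: 'b'
Factored: S -> b S', S' -> x | if


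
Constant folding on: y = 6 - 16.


6 - 16 = -10 at compile time
Optimized: y = -10


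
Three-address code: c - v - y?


Break into single-operator statements:
t1 = c - v
t2 = t1 - y


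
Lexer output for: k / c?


Scan left to right, longest-match per lexeme
Tokens: ID(k), OP(/), ID(c)


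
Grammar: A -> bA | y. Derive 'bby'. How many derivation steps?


Derivation: A => bA => bbA => bby
Steps: 3


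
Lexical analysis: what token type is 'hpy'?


Pattern: letter/underscore followed by alphanumerics, not a keyword
Type: IDENTIFIER


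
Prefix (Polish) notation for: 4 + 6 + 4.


left-to-right (same/higher precedence on left): tree is (+ (+ 4 6) 4)
Prefix: + + 4 6 4


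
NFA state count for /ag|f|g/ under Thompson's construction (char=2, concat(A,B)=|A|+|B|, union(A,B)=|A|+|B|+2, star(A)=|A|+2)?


Syntax tree has 4 char leaf(s), 2 union(s), 0 star(s)
chars contribute 4×2 = 8; each union adds +2; each star adds +2
Total: 8 + 4 + 0 = 12 states


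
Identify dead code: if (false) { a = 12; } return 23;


condition is constant false, so the whole block is unreachable
Dead: 'if (false) { a = 12; }'


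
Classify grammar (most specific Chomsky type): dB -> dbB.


LHS has context (more than one symbol) and |LHS| ≤ |RHS|
Classification: Type 1 (Context-Sensitive)


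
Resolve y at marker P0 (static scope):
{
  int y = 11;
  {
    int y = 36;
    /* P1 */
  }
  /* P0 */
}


y declared in the same block as P0
y = 11


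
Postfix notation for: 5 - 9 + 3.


Left to right (same or higher precedence on left)
Postfix: 5 9 - 3 +


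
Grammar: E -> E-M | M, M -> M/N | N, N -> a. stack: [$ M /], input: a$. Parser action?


no handle; shift 'a'
Action: shift


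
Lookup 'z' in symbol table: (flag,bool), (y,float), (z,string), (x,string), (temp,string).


Lookup 'z' → type string


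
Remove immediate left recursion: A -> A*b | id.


Left-recursive alternatives: A*b; non-recursive: id
Introduce A': A -> idA', A' -> *bA' | ε


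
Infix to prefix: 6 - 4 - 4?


left-to-right (same/higher precedence on left): tree is (- (- 6 4) 4)
Prefix: - - 6 4 4


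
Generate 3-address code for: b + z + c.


Break into single-operator statements:
t1 = b + z
t2 = t1 + c


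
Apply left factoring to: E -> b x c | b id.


Common prefix: 'b'
Factored: E -> b E', E' -> x c | id


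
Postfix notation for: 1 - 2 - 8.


Left to right (same or higher precedence on left)
Postfix: 1 2 - 8 -


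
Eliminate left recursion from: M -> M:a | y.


Left-recursive alternatives: M:a; non-recursive: y
Introduce M': M -> yM', M' -> :aM' | ε


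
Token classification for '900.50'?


Pattern: digits with a decimal point
Type: FLOAT_LITERAL


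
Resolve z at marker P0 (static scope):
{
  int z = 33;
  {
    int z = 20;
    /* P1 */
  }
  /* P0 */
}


z declared in the same block as P0
z = 33


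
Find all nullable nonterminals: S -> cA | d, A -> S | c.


A nonterminal is nullable iff some alternative derives ε (directly, or every symbol in it is nullable)
Nullable: {}


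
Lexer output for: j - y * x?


Scan left to right, longest-match per lexeme
Tokens: ID(j), OP(-), ID(y), OP(*), ID(x)


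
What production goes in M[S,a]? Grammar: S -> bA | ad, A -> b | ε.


For [S, a]: 'a' ∈ FIRST(ad)
Entry: S -> ad


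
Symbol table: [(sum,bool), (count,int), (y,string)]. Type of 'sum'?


Lookup 'sum' → type bool


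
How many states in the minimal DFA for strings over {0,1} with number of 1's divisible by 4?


Track (count of 1) mod 4: states 0..3, accept at 0
Minimal DFA: 4 states


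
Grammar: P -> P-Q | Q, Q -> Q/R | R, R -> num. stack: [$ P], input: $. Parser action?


start symbol P on stack, input exhausted
Action: accept


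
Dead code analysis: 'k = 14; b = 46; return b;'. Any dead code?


k is assigned but never read
Dead: 'k = 14'


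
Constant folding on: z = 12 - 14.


12 - 14 = -2 at compile time
Optimized: z = -2


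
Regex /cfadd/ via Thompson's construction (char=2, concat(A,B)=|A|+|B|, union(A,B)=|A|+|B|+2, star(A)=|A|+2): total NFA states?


Syntax tree has 5 char leaf(s), 0 union(s), 0 star(s)
chars contribute 5×2 = 10; each union adds +2; each star adds +2
Total: 10 + 0 + 0 = 10 states


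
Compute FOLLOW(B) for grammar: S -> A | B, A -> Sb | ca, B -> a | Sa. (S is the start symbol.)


$ ∈ FOLLOW(S). For each A -> αBβ: add FIRST(β)\{ε} to FOLLOW(B); if β nullable, add FOLLOW(A).
FOLLOW(B) = {$, a, b}


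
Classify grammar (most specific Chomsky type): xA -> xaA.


LHS has context (more than one symbol) and |LHS| ≤ |RHS|
Classification: Type 1 (Context-Sensitive)


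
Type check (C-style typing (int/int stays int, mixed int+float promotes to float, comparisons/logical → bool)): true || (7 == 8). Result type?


Operand types: bool || bool
Rule: logical operators take bool operands and yield bool
Result type: bool


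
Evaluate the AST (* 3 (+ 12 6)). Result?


Evaluate inner: (+ 12 6) = 18
Evaluate root: (* 3 18) = 54
Result: 54


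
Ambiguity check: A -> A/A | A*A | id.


'id/id*id' has two parse trees (no precedence encoded between / and *)
Ambiguous


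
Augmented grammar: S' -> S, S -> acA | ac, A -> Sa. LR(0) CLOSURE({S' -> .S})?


Start: S' -> .S
For each item with dot before a nonterminal B, add B -> .γ for every B-production
Closure: [S' -> .S, S -> .acA, S -> .ac]


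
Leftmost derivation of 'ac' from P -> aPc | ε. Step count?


Derivation: P => aPc => ac
Steps: 2


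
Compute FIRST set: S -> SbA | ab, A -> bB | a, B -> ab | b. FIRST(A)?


Per alternative of A: FIRST(bB) = {b}; FIRST(a) = {a}
FIRST(A) = {a, b}


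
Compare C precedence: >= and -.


'-' is additive (level 9); '>=' is relational (level 7)
Higher level binds tighter
'-' has higher precedence than '>='


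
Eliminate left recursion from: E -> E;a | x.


Left-recursive alternatives: E;a; non-recursive: x
Introduce E': E -> xE', E' -> ;aE' | ε


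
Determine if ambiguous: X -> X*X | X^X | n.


'n*n^n' has two parse trees (no precedence encoded between * and ^)
Ambiguous


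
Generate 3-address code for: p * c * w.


Break into single-operator statements:
t1 = p * c
t2 = t1 * w


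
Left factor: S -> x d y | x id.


Common prefix: 'x'
Factored: S -> x S', S' -> d y | id


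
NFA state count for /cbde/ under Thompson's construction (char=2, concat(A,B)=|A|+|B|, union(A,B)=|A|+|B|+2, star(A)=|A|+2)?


Syntax tree has 4 char leaf(s), 0 union(s), 0 star(s)
chars contribute 4×2 = 8; each union adds +2; each star adds +2
Total: 8 + 0 + 0 = 8 states


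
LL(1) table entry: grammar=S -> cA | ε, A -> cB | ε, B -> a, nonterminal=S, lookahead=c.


For [S, c]: 'c' ∈ FIRST(cA)
Entry: S -> cA


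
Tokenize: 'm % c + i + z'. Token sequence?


Scan left to right, longest-match per lexeme
Tokens: ID(m), OP(%), ID(c), OP(+), ID(i), OP(+), ID(z)


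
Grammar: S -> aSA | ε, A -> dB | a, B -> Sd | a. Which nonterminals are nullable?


A nonterminal is nullable iff some alternative derives ε (directly, or every symbol in it is nullable)
Nullable: {S}


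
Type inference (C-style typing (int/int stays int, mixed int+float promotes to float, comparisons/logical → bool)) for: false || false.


Operand types: bool || bool
Rule: logical operators take bool operands and yield bool
Result type: bool


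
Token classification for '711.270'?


Pattern: digits with a decimal point
Type: FLOAT_LITERAL


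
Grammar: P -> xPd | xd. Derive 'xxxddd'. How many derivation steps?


Derivation: P => xPd => xxPdd => xxxddd
Steps: 3


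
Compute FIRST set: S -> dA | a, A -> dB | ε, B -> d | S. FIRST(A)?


Per alternative of A: FIRST(dB) = {d}; FIRST(ε) = {ε}
FIRST(A) = {d, ε}


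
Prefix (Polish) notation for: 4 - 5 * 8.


'*' binds tighter: tree is (- 4 (* 5 8))
Prefix: - 4 * 5 8


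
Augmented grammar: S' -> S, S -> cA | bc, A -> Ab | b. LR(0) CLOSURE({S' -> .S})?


Start: S' -> .S
For each item with dot before a nonterminal B, add B -> .γ for every B-production
Closure: [S' -> .S, S -> .cA, S -> .bc]
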